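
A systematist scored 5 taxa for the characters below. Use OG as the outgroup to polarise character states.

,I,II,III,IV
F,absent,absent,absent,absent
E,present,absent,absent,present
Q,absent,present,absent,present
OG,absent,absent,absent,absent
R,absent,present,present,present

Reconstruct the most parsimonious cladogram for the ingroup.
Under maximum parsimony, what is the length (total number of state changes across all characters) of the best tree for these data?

4

The outgroup has state 'absent' for every character, so 'present' is the derived state throughout.
I (derived state 'present') is unique to E (autapomorphy; uninformative for grouping).
II: derived state 'present' in Q and R only — synapomorphy for {Q, R}.
III: derived state 'present' in R only — an autapomorphy, so it tells us nothing about relationships among taxa.
IV: derived state 'present' in E, Q, and R only — synapomorphy for {E, Q, R}.
Most parsimonious ingroup topology: (F,((R,Q),E)).
Changes per character on this tree: I: 1; II: 1; III: 1; IV: 1.
Total = 4.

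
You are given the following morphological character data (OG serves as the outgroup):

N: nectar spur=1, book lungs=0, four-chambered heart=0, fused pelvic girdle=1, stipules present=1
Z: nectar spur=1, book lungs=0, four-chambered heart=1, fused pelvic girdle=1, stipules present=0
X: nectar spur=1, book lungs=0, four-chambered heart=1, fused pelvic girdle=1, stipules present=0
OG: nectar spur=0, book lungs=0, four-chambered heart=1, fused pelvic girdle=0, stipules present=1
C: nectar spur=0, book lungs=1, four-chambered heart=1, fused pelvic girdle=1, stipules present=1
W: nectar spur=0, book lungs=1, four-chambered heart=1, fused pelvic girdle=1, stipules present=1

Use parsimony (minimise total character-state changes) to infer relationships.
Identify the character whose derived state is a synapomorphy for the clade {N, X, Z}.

nectar spur

Character polarity is set by the outgroup: the derived state is whichever differs from the outgroup's state, so for four-chambered heart, stipules present the derived state is '0', and for the remaining characters it is '1'.
nectar spur: derived state '1' in N, X, and Z only — synapomorphy for {N, X, Z}.
Only C and W show the derived state '1' for book lungs, supporting them as a clade.
four-chambered heart (derived state '0') is unique to N (autapomorphy; uninformative for grouping).
All ingroup taxa share the derived state '1' for fused pelvic girdle; it defines the ingroup but does not resolve relationships within it.
stipules present (derived state '0') is shared by X and Z — a synapomorphy uniting that clade.
Most parsimonious ingroup topology: (((Z,X),N),(W,C)).
The clade {N, X, Z} is supported by nectar spur: its derived state '1' occurs in exactly those taxa and in no other taxon (including the outgroup).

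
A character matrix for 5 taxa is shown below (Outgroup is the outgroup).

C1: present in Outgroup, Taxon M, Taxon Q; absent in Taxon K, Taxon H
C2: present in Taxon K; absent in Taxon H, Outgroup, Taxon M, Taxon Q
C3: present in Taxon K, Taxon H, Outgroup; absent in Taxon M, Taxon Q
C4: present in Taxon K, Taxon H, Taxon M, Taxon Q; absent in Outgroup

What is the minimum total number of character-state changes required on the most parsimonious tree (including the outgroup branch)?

4

Character polarity is set by the outgroup: the derived state is whichever differs from the outgroup's state, so for C1, C3 the derived state is 'absent', and for the remaining characters it is 'present'.
Only Taxon H and Taxon K show the derived state 'absent' for C1, supporting them as a clade.
C2: derived state 'present' in Taxon K only — an autapomorphy, so it tells us nothing about relationships among taxa.
C3: derived state 'absent' in Taxon M and Taxon Q only — synapomorphy for {Taxon M, Taxon Q}.
C4 (derived state 'present') is shared by all ingroup taxa — unites the whole ingroup.
Most parsimonious ingroup topology: ((Taxon M,Taxon Q),(Taxon H,Taxon K)).
Changes per character on this tree: C1: 1; C2: 1; C3: 1; C4: 1.
Total = 4.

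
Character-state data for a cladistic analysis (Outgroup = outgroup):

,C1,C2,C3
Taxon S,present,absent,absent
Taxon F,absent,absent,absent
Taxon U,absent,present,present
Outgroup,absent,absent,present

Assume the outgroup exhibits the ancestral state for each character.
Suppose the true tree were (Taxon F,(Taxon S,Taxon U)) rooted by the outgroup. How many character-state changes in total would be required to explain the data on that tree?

Map each character onto (Taxon F,(Taxon S,Taxon U)) (rooted by Outgroup) and count the minimum state changes it requires (Fitch parsimony):
C1: 1; C2: 1; C3: 2.
Total tree length = 4.

4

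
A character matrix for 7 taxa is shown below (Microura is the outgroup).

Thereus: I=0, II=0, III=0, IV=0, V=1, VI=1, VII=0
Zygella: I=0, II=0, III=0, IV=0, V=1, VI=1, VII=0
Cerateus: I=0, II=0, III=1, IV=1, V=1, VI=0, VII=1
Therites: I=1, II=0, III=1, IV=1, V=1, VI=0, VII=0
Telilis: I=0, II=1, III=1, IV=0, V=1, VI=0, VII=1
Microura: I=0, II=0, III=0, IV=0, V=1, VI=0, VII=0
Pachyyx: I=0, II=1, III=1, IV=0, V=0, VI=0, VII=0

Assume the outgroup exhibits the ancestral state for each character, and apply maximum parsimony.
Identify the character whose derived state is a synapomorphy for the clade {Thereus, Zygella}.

VI

Character polarity is set by the outgroup: the derived state is whichever differs from the outgroup's state, so for V the derived state is '0', and for the remaining characters it is '1'.
I: derived state '1' in Therites only — an autapomorphy, so it tells us nothing about relationships among taxa.
II: derived state '1' in Pachyyx and Telilis only — synapomorphy for {Pachyyx, Telilis}.
Only Cerateus, Pachyyx, Telilis, and Therites show the derived state '1' for III, supporting them as a clade.
IV (derived state '1') is shared by Cerateus and Therites — a synapomorphy uniting that clade.
V (derived state '0') is unique to Pachyyx (autapomorphy; uninformative for grouping).
Only Thereus and Zygella show the derived state '1' for VI, supporting them as a clade.
VII groups Cerateus and Telilis, which is incompatible with the clades supported by the remaining characters; treating it as convergent (homoplasy) costs fewer steps than any alternative tree.
Most parsimonious ingroup topology: ((Thereus,Zygella),((Therites,Cerateus),(Pachyyx,Telilis))).
The clade {Thereus, Zygella} is supported by VI: its derived state '1' occurs in exactly those taxa and in no other taxon (including the outgroup).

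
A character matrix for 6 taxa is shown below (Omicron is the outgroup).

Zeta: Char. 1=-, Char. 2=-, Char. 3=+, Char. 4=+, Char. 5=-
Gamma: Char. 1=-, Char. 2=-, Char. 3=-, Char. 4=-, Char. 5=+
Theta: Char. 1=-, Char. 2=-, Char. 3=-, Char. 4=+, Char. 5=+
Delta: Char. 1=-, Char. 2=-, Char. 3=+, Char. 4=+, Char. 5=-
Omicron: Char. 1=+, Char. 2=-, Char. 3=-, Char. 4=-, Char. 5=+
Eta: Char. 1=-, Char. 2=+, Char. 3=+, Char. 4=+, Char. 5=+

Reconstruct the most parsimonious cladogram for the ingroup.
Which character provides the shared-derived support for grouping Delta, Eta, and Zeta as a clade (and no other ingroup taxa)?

Char. 3

Character polarity is set by the outgroup: the derived state is whichever differs from the outgroup's state, so for Char. 1, Char. 5 the derived state is '-', and for the remaining characters it is '+'.
Char. 1 (derived state '-') is shared by all ingroup taxa — unites the whole ingroup.
Char. 2: derived state '+' in Eta only — an autapomorphy, so it tells us nothing about relationships among taxa.
Char. 3: derived state '+' in Delta, Eta, and Zeta only — synapomorphy for {Delta, Eta, Zeta}.
Char. 4 (derived state '+') is shared by Delta, Eta, Theta, and Zeta — a synapomorphy uniting that clade.
Char. 5 (derived state '-') is shared by Delta and Zeta — a synapomorphy uniting that clade.
Most parsimonious ingroup topology: (((Eta,(Delta,Zeta)),Theta),Gamma).
The clade {Delta, Eta, Zeta} is supported by Char. 3: its derived state '+' occurs in exactly those taxa and in no other taxon (including the outgroup).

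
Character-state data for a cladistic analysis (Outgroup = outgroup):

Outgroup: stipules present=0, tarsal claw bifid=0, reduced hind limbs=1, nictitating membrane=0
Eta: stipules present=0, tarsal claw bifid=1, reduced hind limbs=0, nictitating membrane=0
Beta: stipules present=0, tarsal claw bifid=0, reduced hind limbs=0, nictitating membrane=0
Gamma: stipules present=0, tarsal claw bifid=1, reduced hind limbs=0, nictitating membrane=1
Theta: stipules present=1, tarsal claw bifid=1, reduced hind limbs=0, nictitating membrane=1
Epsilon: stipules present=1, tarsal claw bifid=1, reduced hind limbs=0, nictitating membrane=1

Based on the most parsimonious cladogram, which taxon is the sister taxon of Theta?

Epsilon

Character polarity is set by the outgroup: the derived state is whichever differs from the outgroup's state, so for reduced hind limbs the derived state is '0', and for the remaining characters it is '1'.
Only Epsilon and Theta show the derived state '1' for stipules present, supporting them as a clade.
Only Epsilon, Eta, Gamma, and Theta show the derived state '1' for tarsal claw bifid, supporting them as a clade.
All ingroup taxa share the derived state '0' for reduced hind limbs; it defines the ingroup but does not resolve relationships within it.
nictitating membrane: derived state '1' in Epsilon, Gamma, and Theta only — synapomorphy for {Epsilon, Gamma, Theta}.
Most parsimonious ingroup topology: ((Eta,(Gamma,(Theta,Epsilon))),Beta).
Theta and Epsilon form a cherry on this tree, so they are sister taxa.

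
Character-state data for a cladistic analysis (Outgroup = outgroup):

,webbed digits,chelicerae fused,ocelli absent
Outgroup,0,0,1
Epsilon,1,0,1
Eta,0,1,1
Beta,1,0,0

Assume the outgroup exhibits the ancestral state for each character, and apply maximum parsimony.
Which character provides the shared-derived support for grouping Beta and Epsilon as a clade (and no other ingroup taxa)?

webbed digits

Character polarity is set by the outgroup: the derived state is whichever differs from the outgroup's state, so for ocelli absent the derived state is '0', and for the remaining characters it is '1'.
webbed digits (derived state '1') is shared by Beta and Epsilon — a synapomorphy uniting that clade.
chelicerae fused (derived state '1') is unique to Eta (autapomorphy; uninformative for grouping).
ocelli absent: derived state '0' in Beta only — an autapomorphy, so it tells us nothing about relationships among taxa.
Most parsimonious ingroup topology: ((Epsilon,Beta),Eta).
The clade {Beta, Epsilon} is supported by webbed digits: its derived state '1' occurs in exactly those taxa and in no other taxon (including the outgroup).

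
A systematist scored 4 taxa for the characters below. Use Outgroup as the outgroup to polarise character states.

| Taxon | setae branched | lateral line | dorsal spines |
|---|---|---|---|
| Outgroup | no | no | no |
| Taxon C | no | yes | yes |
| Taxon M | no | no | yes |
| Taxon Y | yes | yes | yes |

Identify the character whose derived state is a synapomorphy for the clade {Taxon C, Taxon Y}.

lateral line

The outgroup has state 'no' for every character, so 'yes' is the derived state throughout.
setae branched: derived state 'yes' in Taxon Y only — an autapomorphy, so it tells us nothing about relationships among taxa.
Only Taxon C and Taxon Y show the derived state 'yes' for lateral line, supporting them as a clade.
dorsal spines (derived state 'yes') is shared by all ingroup taxa — unites the whole ingroup.
Most parsimonious ingroup topology: ((Taxon C,Taxon Y),Taxon M).
The clade {Taxon C, Taxon Y} is supported by lateral line: its derived state 'yes' occurs in exactly those taxa and in no other taxon (including the outgroup).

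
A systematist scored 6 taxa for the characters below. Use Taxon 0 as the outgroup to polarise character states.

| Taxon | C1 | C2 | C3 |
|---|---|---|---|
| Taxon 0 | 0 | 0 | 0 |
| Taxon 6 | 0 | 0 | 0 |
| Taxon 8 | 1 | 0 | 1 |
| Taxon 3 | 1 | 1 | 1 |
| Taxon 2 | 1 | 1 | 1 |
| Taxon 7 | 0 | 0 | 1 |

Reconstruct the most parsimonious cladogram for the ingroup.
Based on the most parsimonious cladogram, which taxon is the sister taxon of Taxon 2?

The outgroup has state '0' for every character, so '1' is the derived state throughout.
C1 (derived state '1') is shared by Taxon 2, Taxon 3, and Taxon 8 — a synapomorphy uniting that clade.
C2 (derived state '1') is shared by Taxon 2 and Taxon 3 — a synapomorphy uniting that clade.
C3: derived state '1' in Taxon 2, Taxon 3, Taxon 7, and Taxon 8 only — synapomorphy for {Taxon 2, Taxon 3, Taxon 7, Taxon 8}.
Most parsimonious ingroup topology: (Taxon 6,((Taxon 8,(Taxon 3,Taxon 2)),Taxon 7)).
Taxon 2 and Taxon 3 form a cherry on this tree, so they are sister taxa.

Taxon 3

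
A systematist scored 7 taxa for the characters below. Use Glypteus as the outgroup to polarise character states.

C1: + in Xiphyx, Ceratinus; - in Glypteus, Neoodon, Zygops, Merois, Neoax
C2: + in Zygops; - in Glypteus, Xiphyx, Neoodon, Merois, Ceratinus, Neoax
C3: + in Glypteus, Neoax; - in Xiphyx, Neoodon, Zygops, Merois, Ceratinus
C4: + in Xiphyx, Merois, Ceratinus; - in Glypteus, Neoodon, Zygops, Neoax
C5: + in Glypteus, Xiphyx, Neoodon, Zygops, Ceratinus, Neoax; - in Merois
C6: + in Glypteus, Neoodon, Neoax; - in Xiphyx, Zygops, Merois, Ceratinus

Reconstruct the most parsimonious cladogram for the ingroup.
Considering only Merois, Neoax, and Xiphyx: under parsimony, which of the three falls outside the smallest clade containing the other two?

Neoax

Character polarity is set by the outgroup: the derived state is whichever differs from the outgroup's state, so for C3, C5, C6 the derived state is '-', and for the remaining characters it is '+'.
Only Ceratinus and Xiphyx show the derived state '+' for C1, supporting them as a clade.
C2 (derived state '+') is unique to Zygops (autapomorphy; uninformative for grouping).
C3 (derived state '-') is shared by Ceratinus, Merois, Neoodon, Xiphyx, and Zygops — a synapomorphy uniting that clade.
C4 (derived state '+') is shared by Ceratinus, Merois, and Xiphyx — a synapomorphy uniting that clade.
C5 (derived state '-') is unique to Merois (autapomorphy; uninformative for grouping).
Only Ceratinus, Merois, Xiphyx, and Zygops show the derived state '-' for C6, supporting them as a clade.
Most parsimonious ingroup topology: (((((Xiphyx,Ceratinus),Merois),Zygops),Neoodon),Neoax).
Xiphyx and Merois share a more recent common ancestor with each other than either does with Neoax, so Neoax is the least closely related of the three.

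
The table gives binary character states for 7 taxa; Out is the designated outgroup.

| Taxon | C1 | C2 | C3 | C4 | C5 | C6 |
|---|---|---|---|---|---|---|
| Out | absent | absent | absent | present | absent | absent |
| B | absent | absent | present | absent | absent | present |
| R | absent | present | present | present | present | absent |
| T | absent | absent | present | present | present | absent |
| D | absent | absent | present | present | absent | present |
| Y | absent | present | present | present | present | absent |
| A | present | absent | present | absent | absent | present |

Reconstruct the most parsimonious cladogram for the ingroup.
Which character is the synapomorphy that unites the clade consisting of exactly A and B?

Character polarity is set by the outgroup: the derived state is whichever differs from the outgroup's state, so for C4 the derived state is 'absent', and for the remaining characters it is 'present'.
C1 (derived state 'present') is unique to A (autapomorphy; uninformative for grouping).
C2 (derived state 'present') is shared by R and Y — a synapomorphy uniting that clade.
All ingroup taxa share the derived state 'present' for C3; it defines the ingroup but does not resolve relationships within it.
C4: derived state 'absent' in A and B only — synapomorphy for {A, B}.
C5: derived state 'present' in R, T, and Y only — synapomorphy for {R, T, Y}.
C6: derived state 'present' in A, B, and D only — synapomorphy for {A, B, D}.
Most parsimonious ingroup topology: (((B,A),D),((R,Y),T)).
The clade {A, B} is supported by C4: its derived state 'absent' occurs in exactly those taxa and in no other taxon (including the outgroup).

C4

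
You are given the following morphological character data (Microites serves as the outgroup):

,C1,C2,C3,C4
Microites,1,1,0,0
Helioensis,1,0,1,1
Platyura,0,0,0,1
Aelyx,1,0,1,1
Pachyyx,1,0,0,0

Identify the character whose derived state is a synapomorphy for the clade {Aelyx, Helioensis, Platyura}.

Character polarity is set by the outgroup: the derived state is whichever differs from the outgroup's state, so for C1, C2 the derived state is '0', and for the remaining characters it is '1'.
C1 (derived state '0') is unique to Platyura (autapomorphy; uninformative for grouping).
All ingroup taxa share the derived state '0' for C2; it defines the ingroup but does not resolve relationships within it.
Only Aelyx and Helioensis show the derived state '1' for C3, supporting them as a clade.
C4 (derived state '1') is shared by Aelyx, Helioensis, and Platyura — a synapomorphy uniting that clade.
Most parsimonious ingroup topology: (((Helioensis,Aelyx),Platyura),Pachyyx).
The clade {Aelyx, Helioensis, Platyura} is supported by C4: its derived state '1' occurs in exactly those taxa and in no other taxon (including the outgroup).

C4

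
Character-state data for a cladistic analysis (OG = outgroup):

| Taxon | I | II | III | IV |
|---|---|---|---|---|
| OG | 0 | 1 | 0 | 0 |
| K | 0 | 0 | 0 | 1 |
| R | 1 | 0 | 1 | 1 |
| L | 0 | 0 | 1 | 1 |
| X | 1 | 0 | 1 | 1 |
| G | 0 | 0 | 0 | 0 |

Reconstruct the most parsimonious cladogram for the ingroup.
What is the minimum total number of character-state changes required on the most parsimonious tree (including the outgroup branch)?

4

Character polarity is set by the outgroup: the derived state is whichever differs from the outgroup's state, so for II the derived state is '0', and for the remaining characters it is '1'.
Only R and X show the derived state '1' for I, supporting them as a clade.
All ingroup taxa share the derived state '0' for II; it defines the ingroup but does not resolve relationships within it.
III: derived state '1' in L, R, and X only — synapomorphy for {L, R, X}.
IV (derived state '1') is shared by K, L, R, and X — a synapomorphy uniting that clade.
Most parsimonious ingroup topology: ((K,((R,X),L)),G).
Changes per character on this tree: I: 1; II: 1; III: 1; IV: 1.
Total = 4.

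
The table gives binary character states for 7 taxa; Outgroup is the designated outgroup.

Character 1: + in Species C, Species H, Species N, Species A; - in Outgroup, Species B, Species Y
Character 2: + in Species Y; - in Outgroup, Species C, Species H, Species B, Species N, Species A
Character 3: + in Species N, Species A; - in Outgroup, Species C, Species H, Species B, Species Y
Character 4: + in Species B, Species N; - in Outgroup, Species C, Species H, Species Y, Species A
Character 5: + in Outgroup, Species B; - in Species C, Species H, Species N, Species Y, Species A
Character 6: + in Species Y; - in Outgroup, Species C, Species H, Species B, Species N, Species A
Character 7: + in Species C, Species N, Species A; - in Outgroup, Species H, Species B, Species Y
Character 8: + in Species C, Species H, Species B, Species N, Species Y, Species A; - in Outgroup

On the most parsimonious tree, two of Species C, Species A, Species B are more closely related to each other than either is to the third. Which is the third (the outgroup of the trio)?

Character polarity is set by the outgroup: the derived state is whichever differs from the outgroup's state, so for Character 5 the derived state is '-', and for the remaining characters it is '+'.
Character 1 (derived state '+') is shared by Species A, Species C, Species H, and Species N — a synapomorphy uniting that clade.
Character 2 (derived state '+') is unique to Species Y (autapomorphy; uninformative for grouping).
Character 3: derived state '+' in Species A and Species N only — synapomorphy for {Species A, Species N}.
Character 4 (state '+') occurs in Species B and Species N but conflicts with the nesting implied by the other characters — most parsimoniously interpreted as homoplasy.
Character 5: derived state '-' in Species A, Species C, Species H, Species N, and Species Y only — synapomorphy for {Species A, Species C, Species H, Species N, Species Y}.
Character 6 (derived state '+') is unique to Species Y (autapomorphy; uninformative for grouping).
Character 7 (derived state '+') is shared by Species A, Species C, and Species N — a synapomorphy uniting that clade.
Character 8 (derived state '+') is shared by all ingroup taxa — unites the whole ingroup.
Most parsimonious ingroup topology: ((((Species C,(Species N,Species A)),Species H),Species Y),Species B).
Species A and Species C share a more recent common ancestor with each other than either does with Species B, so Species B is the least closely related of the three.

Species B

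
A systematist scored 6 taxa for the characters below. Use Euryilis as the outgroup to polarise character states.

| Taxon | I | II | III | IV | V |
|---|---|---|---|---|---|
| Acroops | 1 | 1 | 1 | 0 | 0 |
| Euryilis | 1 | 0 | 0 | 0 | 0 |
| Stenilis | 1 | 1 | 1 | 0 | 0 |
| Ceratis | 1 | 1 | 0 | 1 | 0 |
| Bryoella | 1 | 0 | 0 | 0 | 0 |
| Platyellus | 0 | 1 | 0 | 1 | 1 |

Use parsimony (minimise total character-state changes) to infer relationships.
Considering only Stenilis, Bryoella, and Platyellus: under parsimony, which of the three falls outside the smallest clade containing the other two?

Bryoella

Character polarity is set by the outgroup: the derived state is whichever differs from the outgroup's state, so for I the derived state is '0', and for the remaining characters it is '1'.
I (derived state '0') is unique to Platyellus (autapomorphy; uninformative for grouping).
II (derived state '1') is shared by Acroops, Ceratis, Platyellus, and Stenilis — a synapomorphy uniting that clade.
III: derived state '1' in Acroops and Stenilis only — synapomorphy for {Acroops, Stenilis}.
IV: derived state '1' in Ceratis and Platyellus only — synapomorphy for {Ceratis, Platyellus}.
V: derived state '1' in Platyellus only — an autapomorphy, so it tells us nothing about relationships among taxa.
Most parsimonious ingroup topology: (((Acroops,Stenilis),(Ceratis,Platyellus)),Bryoella).
Stenilis and Platyellus share a more recent common ancestor with each other than either does with Bryoella, so Bryoella is the least closely related of the three.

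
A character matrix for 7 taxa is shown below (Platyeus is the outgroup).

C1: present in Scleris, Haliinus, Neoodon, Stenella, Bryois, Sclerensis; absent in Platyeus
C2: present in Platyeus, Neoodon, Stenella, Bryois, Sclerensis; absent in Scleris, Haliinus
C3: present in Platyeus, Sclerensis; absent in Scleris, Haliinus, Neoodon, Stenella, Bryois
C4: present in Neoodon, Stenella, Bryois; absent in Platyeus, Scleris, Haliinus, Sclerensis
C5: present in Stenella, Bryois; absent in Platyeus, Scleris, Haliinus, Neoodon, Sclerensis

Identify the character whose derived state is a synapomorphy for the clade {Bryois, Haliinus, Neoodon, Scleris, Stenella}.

C3

Character polarity is set by the outgroup: the derived state is whichever differs from the outgroup's state, so for C2, C3 the derived state is 'absent', and for the remaining characters it is 'present'.
All ingroup taxa share the derived state 'present' for C1; it defines the ingroup but does not resolve relationships within it.
C2: derived state 'absent' in Haliinus and Scleris only — synapomorphy for {Haliinus, Scleris}.
Only Bryois, Haliinus, Neoodon, Scleris, and Stenella show the derived state 'absent' for C3, supporting them as a clade.
C4 (derived state 'present') is shared by Bryois, Neoodon, and Stenella — a synapomorphy uniting that clade.
C5 (derived state 'present') is shared by Bryois and Stenella — a synapomorphy uniting that clade.
Most parsimonious ingroup topology: (((Scleris,Haliinus),(Neoodon,(Stenella,Bryois))),Sclerensis).
The clade {Bryois, Haliinus, Neoodon, Scleris, Stenella} is supported by C3: its derived state 'absent' occurs in exactly those taxa and in no other taxon (including the outgroup).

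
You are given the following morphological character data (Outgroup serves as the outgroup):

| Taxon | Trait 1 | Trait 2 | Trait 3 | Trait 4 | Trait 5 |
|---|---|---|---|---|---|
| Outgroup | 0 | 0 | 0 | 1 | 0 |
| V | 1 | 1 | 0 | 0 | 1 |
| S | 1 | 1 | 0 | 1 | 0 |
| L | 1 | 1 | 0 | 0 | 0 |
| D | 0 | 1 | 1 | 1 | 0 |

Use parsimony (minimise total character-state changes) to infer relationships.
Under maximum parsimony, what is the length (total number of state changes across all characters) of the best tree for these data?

5

Character polarity is set by the outgroup: the derived state is whichever differs from the outgroup's state, so for Trait 4 the derived state is '0', and for the remaining characters it is '1'.
Trait 1 (derived state '1') is shared by L, S, and V — a synapomorphy uniting that clade.
All ingroup taxa share the derived state '1' for Trait 2; it defines the ingroup but does not resolve relationships within it.
Trait 3: derived state '1' in D only — an autapomorphy, so it tells us nothing about relationships among taxa.
Trait 4: derived state '0' in L and V only — synapomorphy for {L, V}.
Trait 5 (derived state '1') is unique to V (autapomorphy; uninformative for grouping).
Most parsimonious ingroup topology: (((V,L),S),D).
Changes per character on this tree: Trait 1: 1; Trait 2: 1; Trait 3: 1; Trait 4: 1; Trait 5: 1.
Total = 5.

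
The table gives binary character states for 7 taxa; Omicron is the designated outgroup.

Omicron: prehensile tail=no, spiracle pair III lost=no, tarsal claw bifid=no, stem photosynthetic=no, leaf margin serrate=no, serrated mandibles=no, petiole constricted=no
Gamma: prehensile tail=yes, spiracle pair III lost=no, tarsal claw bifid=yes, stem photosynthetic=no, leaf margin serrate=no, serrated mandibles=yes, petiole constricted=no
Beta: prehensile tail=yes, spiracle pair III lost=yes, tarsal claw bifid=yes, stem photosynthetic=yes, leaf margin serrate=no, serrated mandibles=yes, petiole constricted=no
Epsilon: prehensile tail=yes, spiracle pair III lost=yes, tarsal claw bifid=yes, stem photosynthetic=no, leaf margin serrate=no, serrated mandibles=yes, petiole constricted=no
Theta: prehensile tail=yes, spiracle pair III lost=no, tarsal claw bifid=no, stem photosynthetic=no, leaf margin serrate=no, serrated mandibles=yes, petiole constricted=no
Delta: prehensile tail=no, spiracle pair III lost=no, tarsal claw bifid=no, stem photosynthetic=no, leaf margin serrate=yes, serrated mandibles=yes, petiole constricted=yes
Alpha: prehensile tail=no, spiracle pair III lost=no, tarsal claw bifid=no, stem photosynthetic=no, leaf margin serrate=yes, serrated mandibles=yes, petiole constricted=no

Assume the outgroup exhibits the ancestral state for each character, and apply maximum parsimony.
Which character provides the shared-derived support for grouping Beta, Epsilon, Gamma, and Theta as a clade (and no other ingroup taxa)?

prehensile tail

The outgroup has state 'no' for every character, so 'yes' is the derived state throughout.
prehensile tail: derived state 'yes' in Beta, Epsilon, Gamma, and Theta only — synapomorphy for {Beta, Epsilon, Gamma, Theta}.
spiracle pair III lost (derived state 'yes') is shared by Beta and Epsilon — a synapomorphy uniting that clade.
tarsal claw bifid (derived state 'yes') is shared by Beta, Epsilon, and Gamma — a synapomorphy uniting that clade.
stem photosynthetic (derived state 'yes') is unique to Beta (autapomorphy; uninformative for grouping).
leaf margin serrate: derived state 'yes' in Alpha and Delta only — synapomorphy for {Alpha, Delta}.
All ingroup taxa share the derived state 'yes' for serrated mandibles; it defines the ingroup but does not resolve relationships within it.
petiole constricted: derived state 'yes' in Delta only — an autapomorphy, so it tells us nothing about relationships among taxa.
Most parsimonious ingroup topology: (((Gamma,(Beta,Epsilon)),Theta),(Delta,Alpha)).
The clade {Beta, Epsilon, Gamma, Theta} is supported by prehensile tail: its derived state 'yes' occurs in exactly those taxa and in no other taxon (including the outgroup).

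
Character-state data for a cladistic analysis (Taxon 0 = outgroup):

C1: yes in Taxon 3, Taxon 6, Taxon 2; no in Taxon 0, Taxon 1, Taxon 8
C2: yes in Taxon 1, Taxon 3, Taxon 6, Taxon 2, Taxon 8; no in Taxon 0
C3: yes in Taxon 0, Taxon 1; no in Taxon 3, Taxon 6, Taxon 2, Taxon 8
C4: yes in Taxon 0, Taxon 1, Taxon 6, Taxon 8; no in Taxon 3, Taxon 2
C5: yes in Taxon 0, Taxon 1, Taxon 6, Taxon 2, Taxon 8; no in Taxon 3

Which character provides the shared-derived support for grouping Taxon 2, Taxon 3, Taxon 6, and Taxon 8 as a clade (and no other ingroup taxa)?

C3

Character polarity is set by the outgroup: the derived state is whichever differs from the outgroup's state, so for C3, C4, C5 the derived state is 'no', and for the remaining characters it is 'yes'.
C1 (derived state 'yes') is shared by Taxon 2, Taxon 3, and Taxon 6 — a synapomorphy uniting that clade.
C2 (derived state 'yes') is shared by all ingroup taxa — unites the whole ingroup.
Only Taxon 2, Taxon 3, Taxon 6, and Taxon 8 show the derived state 'no' for C3, supporting them as a clade.
C4 (derived state 'no') is shared by Taxon 2 and Taxon 3 — a synapomorphy uniting that clade.
C5: derived state 'no' in Taxon 3 only — an autapomorphy, so it tells us nothing about relationships among taxa.
Most parsimonious ingroup topology: (Taxon 1,(((Taxon 3,Taxon 2),Taxon 6),Taxon 8)).
The clade {Taxon 2, Taxon 3, Taxon 6, Taxon 8} is supported by C3: its derived state 'no' occurs in exactly those taxa and in no other taxon (including the outgroup).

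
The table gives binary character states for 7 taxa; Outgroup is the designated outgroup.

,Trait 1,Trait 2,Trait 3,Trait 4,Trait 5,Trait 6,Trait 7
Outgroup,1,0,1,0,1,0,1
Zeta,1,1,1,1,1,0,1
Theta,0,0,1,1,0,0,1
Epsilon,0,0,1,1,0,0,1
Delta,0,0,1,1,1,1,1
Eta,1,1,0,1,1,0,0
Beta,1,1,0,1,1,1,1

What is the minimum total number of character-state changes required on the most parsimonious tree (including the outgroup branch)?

Character polarity is set by the outgroup: the derived state is whichever differs from the outgroup's state, so for Trait 1, Trait 3, Trait 5, Trait 7 the derived state is '0', and for the remaining characters it is '1'.
Trait 1: derived state '0' in Delta, Epsilon, and Theta only — synapomorphy for {Delta, Epsilon, Theta}.
Only Beta, Eta, and Zeta show the derived state '1' for Trait 2, supporting them as a clade.
Only Beta and Eta show the derived state '0' for Trait 3, supporting them as a clade.
All ingroup taxa share the derived state '1' for Trait 4; it defines the ingroup but does not resolve relationships within it.
Trait 5: derived state '0' in Epsilon and Theta only — synapomorphy for {Epsilon, Theta}.
Trait 6 (state '1') occurs in Beta and Delta but conflicts with the nesting implied by the other characters — most parsimoniously interpreted as homoplasy.
Trait 7 (derived state '0') is unique to Eta (autapomorphy; uninformative for grouping).
Most parsimonious ingroup topology: ((Zeta,(Eta,Beta)),((Theta,Epsilon),Delta)).
Changes per character on this tree: Trait 1: 1; Trait 2: 1; Trait 3: 1; Trait 4: 1; Trait 5: 1; Trait 6: 2; Trait 7: 1.
Total = 8.

8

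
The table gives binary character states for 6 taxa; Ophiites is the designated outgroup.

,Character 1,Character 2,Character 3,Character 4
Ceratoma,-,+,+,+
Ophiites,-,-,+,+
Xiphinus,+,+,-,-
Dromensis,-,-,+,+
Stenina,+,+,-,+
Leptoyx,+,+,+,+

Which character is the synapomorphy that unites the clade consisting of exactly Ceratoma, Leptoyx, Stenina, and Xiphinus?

Character polarity is set by the outgroup: the derived state is whichever differs from the outgroup's state, so for Character 3, Character 4 the derived state is '-', and for the remaining characters it is '+'.
Character 1: derived state '+' in Leptoyx, Stenina, and Xiphinus only — synapomorphy for {Leptoyx, Stenina, Xiphinus}.
Only Ceratoma, Leptoyx, Stenina, and Xiphinus show the derived state '+' for Character 2, supporting them as a clade.
Character 3 (derived state '-') is shared by Stenina and Xiphinus — a synapomorphy uniting that clade.
Character 4 (derived state '-') is unique to Xiphinus (autapomorphy; uninformative for grouping).
Most parsimonious ingroup topology: ((((Xiphinus,Stenina),Leptoyx),Ceratoma),Dromensis).
The clade {Ceratoma, Leptoyx, Stenina, Xiphinus} is supported by Character 2: its derived state '+' occurs in exactly those taxa and in no other taxon (including the outgroup).

Character 2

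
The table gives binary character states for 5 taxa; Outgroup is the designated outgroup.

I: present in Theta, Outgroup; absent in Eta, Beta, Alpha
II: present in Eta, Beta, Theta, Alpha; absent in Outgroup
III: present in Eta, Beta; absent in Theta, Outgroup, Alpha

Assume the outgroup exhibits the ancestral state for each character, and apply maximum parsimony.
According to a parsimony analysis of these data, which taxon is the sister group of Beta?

Character polarity is set by the outgroup: the derived state is whichever differs from the outgroup's state, so for I the derived state is 'absent', and for the remaining characters it is 'present'.
I (derived state 'absent') is shared by Alpha, Beta, and Eta — a synapomorphy uniting that clade.
II (derived state 'present') is shared by all ingroup taxa — unites the whole ingroup.
III (derived state 'present') is shared by Beta and Eta — a synapomorphy uniting that clade.
Most parsimonious ingroup topology: (Theta,(Alpha,(Eta,Beta))).
Beta and Eta form a cherry on this tree, so they are sister taxa.

Eta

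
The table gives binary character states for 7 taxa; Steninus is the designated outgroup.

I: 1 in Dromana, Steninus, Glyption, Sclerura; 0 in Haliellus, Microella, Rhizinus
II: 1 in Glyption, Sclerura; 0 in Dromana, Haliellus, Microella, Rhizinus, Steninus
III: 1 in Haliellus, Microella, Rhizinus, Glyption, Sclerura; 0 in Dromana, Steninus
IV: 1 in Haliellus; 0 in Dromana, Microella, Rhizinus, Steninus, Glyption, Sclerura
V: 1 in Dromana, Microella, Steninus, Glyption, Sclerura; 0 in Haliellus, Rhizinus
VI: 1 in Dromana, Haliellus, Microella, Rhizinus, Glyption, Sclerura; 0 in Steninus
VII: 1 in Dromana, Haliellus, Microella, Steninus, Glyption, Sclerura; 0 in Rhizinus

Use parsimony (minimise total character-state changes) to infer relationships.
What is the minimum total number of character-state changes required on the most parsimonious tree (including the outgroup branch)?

7

Character polarity is set by the outgroup: the derived state is whichever differs from the outgroup's state, so for I, V, VII the derived state is '0', and for the remaining characters it is '1'.
I: derived state '0' in Haliellus, Microella, and Rhizinus only — synapomorphy for {Haliellus, Microella, Rhizinus}.
Only Glyption and Sclerura show the derived state '1' for II, supporting them as a clade.
III: derived state '1' in Glyption, Haliellus, Microella, Rhizinus, and Sclerura only — synapomorphy for {Glyption, Haliellus, Microella, Rhizinus, Sclerura}.
IV: derived state '1' in Haliellus only — an autapomorphy, so it tells us nothing about relationships among taxa.
V (derived state '0') is shared by Haliellus and Rhizinus — a synapomorphy uniting that clade.
All ingroup taxa share the derived state '1' for VI; it defines the ingroup but does not resolve relationships within it.
VII (derived state '0') is unique to Rhizinus (autapomorphy; uninformative for grouping).
Most parsimonious ingroup topology: ((((Haliellus,Rhizinus),Microella),(Sclerura,Glyption)),Dromana).
Changes per character on this tree: I: 1; II: 1; III: 1; IV: 1; V: 1; VI: 1; VII: 1.
Total = 7.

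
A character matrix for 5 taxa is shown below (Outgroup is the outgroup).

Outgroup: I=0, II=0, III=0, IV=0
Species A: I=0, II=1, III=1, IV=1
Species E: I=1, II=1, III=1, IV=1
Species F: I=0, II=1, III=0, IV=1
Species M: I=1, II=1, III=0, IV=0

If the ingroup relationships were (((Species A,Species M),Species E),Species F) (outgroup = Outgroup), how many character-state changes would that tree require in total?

Map each character onto (((Species A,Species M),Species E),Species F) (rooted by Outgroup) and count the minimum state changes it requires (Fitch parsimony):
I: 2; II: 1; III: 2; IV: 2.
Total tree length = 7.

7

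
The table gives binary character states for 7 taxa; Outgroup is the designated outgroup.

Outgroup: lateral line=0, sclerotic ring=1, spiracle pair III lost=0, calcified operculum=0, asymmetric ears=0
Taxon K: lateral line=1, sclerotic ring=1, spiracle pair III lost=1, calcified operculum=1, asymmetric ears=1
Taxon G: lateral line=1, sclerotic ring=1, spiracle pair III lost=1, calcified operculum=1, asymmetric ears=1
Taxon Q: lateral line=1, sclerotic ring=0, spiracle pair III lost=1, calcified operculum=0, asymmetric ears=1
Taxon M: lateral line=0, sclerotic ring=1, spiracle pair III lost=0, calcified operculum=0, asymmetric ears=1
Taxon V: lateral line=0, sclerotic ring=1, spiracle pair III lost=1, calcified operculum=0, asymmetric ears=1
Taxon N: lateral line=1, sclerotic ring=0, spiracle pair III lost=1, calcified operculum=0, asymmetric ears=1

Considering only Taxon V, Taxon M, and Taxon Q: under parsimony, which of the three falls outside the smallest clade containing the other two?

Character polarity is set by the outgroup: the derived state is whichever differs from the outgroup's state, so for sclerotic ring the derived state is '0', and for the remaining characters it is '1'.
lateral line (derived state '1') is shared by Taxon G, Taxon K, Taxon N, and Taxon Q — a synapomorphy uniting that clade.
sclerotic ring: derived state '0' in Taxon N and Taxon Q only — synapomorphy for {Taxon N, Taxon Q}.
spiracle pair III lost (derived state '1') is shared by Taxon G, Taxon K, Taxon N, Taxon Q, and Taxon V — a synapomorphy uniting that clade.
calcified operculum (derived state '1') is shared by Taxon G and Taxon K — a synapomorphy uniting that clade.
All ingroup taxa share the derived state '1' for asymmetric ears; it defines the ingroup but does not resolve relationships within it.
Most parsimonious ingroup topology: ((((Taxon K,Taxon G),(Taxon Q,Taxon N)),Taxon V),Taxon M).
Taxon Q and Taxon V share a more recent common ancestor with each other than either does with Taxon M, so Taxon M is the least closely related of the three.

Taxon M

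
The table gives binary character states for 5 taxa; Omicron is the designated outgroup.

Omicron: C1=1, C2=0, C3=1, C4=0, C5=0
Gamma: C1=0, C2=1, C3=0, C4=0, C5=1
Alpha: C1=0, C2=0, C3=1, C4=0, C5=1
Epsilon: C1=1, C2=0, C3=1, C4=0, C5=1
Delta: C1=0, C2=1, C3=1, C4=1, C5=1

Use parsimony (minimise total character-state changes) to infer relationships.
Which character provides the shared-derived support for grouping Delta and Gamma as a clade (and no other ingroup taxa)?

Character polarity is set by the outgroup: the derived state is whichever differs from the outgroup's state, so for C1, C3 the derived state is '0', and for the remaining characters it is '1'.
Only Alpha, Delta, and Gamma show the derived state '0' for C1, supporting them as a clade.
C2 (derived state '1') is shared by Delta and Gamma — a synapomorphy uniting that clade.
C3: derived state '0' in Gamma only — an autapomorphy, so it tells us nothing about relationships among taxa.
C4: derived state '1' in Delta only — an autapomorphy, so it tells us nothing about relationships among taxa.
C5 (derived state '1') is shared by all ingroup taxa — unites the whole ingroup.
Most parsimonious ingroup topology: (((Gamma,Delta),Alpha),Epsilon).
The clade {Delta, Gamma} is supported by C2: its derived state '1' occurs in exactly those taxa and in no other taxon (including the outgroup).

C2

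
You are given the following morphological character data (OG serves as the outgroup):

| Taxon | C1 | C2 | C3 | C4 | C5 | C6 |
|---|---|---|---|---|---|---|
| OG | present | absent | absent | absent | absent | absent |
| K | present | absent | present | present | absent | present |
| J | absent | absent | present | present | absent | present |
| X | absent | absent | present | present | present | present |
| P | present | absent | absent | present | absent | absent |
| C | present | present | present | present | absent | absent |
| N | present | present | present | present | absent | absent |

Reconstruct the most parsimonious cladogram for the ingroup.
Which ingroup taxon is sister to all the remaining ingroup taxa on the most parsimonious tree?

P

Character polarity is set by the outgroup: the derived state is whichever differs from the outgroup's state, so for C1 the derived state is 'absent', and for the remaining characters it is 'present'.
C1: derived state 'absent' in J and X only — synapomorphy for {J, X}.
Only C and N show the derived state 'present' for C2, supporting them as a clade.
Only C, J, K, N, and X show the derived state 'present' for C3, supporting them as a clade.
All ingroup taxa share the derived state 'present' for C4; it defines the ingroup but does not resolve relationships within it.
C5 (derived state 'present') is unique to X (autapomorphy; uninformative for grouping).
C6 (derived state 'present') is shared by J, K, and X — a synapomorphy uniting that clade.
Most parsimonious ingroup topology: (((K,(J,X)),(C,N)),P).
P is sister to the clade containing all other ingroup taxa, so it is the earliest-diverging (most basal) ingroup lineage.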